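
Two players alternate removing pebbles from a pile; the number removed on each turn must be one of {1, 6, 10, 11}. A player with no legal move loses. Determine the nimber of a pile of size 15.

n :  0  1  2  3  4  5  6  7  8  9 10 11 12 13 14 15
G :  0  1  0  1  0  1  2  0  1  0  1  2  3  2  3  2

2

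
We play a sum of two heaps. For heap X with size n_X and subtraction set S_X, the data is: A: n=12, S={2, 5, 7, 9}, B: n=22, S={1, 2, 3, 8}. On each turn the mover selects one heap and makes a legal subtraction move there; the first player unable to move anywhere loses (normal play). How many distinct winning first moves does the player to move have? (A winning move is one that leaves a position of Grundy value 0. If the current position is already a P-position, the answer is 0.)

Heap A, S = {2, 5, 7, 9}:
G(0) = 0
G(1) = mex{} = 0
G(2) = mex{0} = 1
G(3) = mex{0} = 1
G(4) = mex{1} = 0
G(5) = mex{1,0} = 2
G(6) = mex{0,0} = 1
G(7) = mex{2,1,0} = 3
G(8) = mex{1,1,0} = 2
G(9) = mex{3,0,1,0} = 2
G(10) = mex{2,2,1,0} = 3
G(11) = mex{2,1,0,1} = 3
G(12) = mex{3,3,2,1} = 0
G_A(12) = 0.
Heap B, S = {1, 2, 3, 8}:
G(0) = 0
G(1) = mex{0} = 1
G(2) = mex{1,0} = 2
G(3) = mex{2,1,0} = 3
G(4) = mex{3,2,1} = 0
G(5) = mex{0,3,2} = 1
G(6) = mex{1,0,3} = 2
G(7) = mex{2,1,0} = 3
G(8) = mex{3,2,1,0} = 4
G(9) = mex{4,3,2,1} = 0
G(10) = mex{0,4,3,2} = 1
G(11) = mex{1,0,4,3} = 2
G(12) = mex{2,1,0,0} = 3
G(13) = mex{3,2,1,1} = 0
G(14) = mex{0,3,2,2} = 1
G(15) = mex{1,0,3,3} = 2
G(16) = mex{2,1,0,4} = 3
G(17) = mex{3,2,1,0} = 4
G(18) = mex{4,3,2,1} = 0
G(19) = mex{0,4,3,2} = 1
G(20) = mex{1,0,4,3} = 2
G(21) = mex{2,1,0,0} = 3
G(22) = mex{3,2,1,1} = 0
G_B(22) = 0.
Combined Grundy value = 0 ⊕ 0 = 0.
A winning move leaves total XOR = 0, i.e. changes one component's Grundy value g to g ⊕ X where X is the current total.
Heap A: target g' = 0⊕0 = 0, but every legal move changes the Grundy value (mex property), so 0 moves.
Heap B: target g' = 0⊕0 = 0, but every legal move changes the Grundy value (mex property), so 0 moves.

0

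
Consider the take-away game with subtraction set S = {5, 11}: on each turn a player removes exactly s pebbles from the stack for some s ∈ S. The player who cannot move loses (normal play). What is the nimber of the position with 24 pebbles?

1

G(0) = 0
G(1) = mex{} = 0
G(2) = mex{} = 0
G(3) = mex{} = 0
G(4) = mex{} = 0
G(5) = mex{0} = 1
G(6) = mex{0} = 1
G(7) = mex{0} = 1
G(8) = mex{0} = 1
G(9) = mex{0} = 1
G(10) = mex{1} = 0
G(11) = mex{1,0} = 2
G(12) = mex{1,0} = 2
G(13) = mex{1,0} = 2
G(14) = mex{1,0} = 2
G(15) = mex{0,0} = 1
G(16) = mex{2,1} = 0
G(17) = mex{2,1} = 0
G(18) = mex{2,1} = 0
G(19) = mex{2,1} = 0
G(20) = mex{1,1} = 0
G(21) = mex{0,0} = 1
G(22) = mex{0,2} = 1
G(23) = mex{0,2} = 1
G(24) = mex{0,2} = 1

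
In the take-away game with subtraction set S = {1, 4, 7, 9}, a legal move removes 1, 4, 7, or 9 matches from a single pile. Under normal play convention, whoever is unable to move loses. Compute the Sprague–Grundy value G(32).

0

G(0) = 0
G(1) = mex{0} = 1
G(2) = mex{1} = 0
G(3) = mex{0} = 1
G(4) = mex{1,0} = 2
G(5) = mex{2,1} = 0
G(6) = mex{0,0} = 1
G(7) = mex{1,1,0} = 2
G(8) = mex{2,2,1} = 0
G(9) = mex{0,0,0,0} = 1
G(10) = mex{1,1,1,1} = 0
G(11) = mex{0,2,2,0} = 1
G(12) = mex{1,0,0,1} = 2
G(13) = mex{2,1,1,2} = 0
G(14) = mex{0,0,2,0} = 1
G(15) = mex{1,1,0,1} = 2
G(16) = mex{2,2,1,2} = 0
G(17) = mex{0,0,0,0} = 1
G(18) = mex{1,1,1,1} = 0
G(19) = mex{0,2,2,0} = 1
G(20) = mex{1,0,0,1} = 2
G(21) = mex{2,1,1,2} = 0
G(22) = mex{0,0,2,0} = 1
G(23) = mex{1,1,0,1} = 2
G(24) = mex{2,2,1,2} = 0
G(25) = mex{0,0,0,0} = 1
G(26) = mex{1,1,1,1} = 0
G(27) = mex{0,2,2,0} = 1
G(28) = mex{1,0,0,1} = 2
G(29) = mex{2,1,1,2} = 0
G(30) = mex{0,0,2,0} = 1
G(31) = mex{1,1,0,1} = 2
G(32) = mex{2,2,1,2} = 0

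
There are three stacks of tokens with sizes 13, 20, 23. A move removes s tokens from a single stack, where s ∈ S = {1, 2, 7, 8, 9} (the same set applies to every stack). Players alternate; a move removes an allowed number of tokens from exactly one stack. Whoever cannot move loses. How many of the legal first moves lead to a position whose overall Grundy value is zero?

3

All stacks use S = {1, 2, 7, 8, 9}:
n :  0  1  2  3  4  5  6  7  8  9 10 11 12 13 14 15 16 17 18 19 20 21 22 23
G :  0  1  2  0  1  2  0  1  2  3  4  5  3  4  5  3  0  1  2  0  1  2  0  1
Stack A: G(13) = 4.
Stack B: G(20) = 1.
Stack C: G(23) = 1.
Combined Grundy value = 4 ⊕ 1 ⊕ 1 = 4.
A winning move leaves total XOR = 0, i.e. changes one component's Grundy value g to g ⊕ X where X is the current total.
Stack A: need g' = 4⊕4 = 0. Options: 13−1→G=3, 13−2→G=5, 13−7→G=0, 13−8→G=2, 13−9→G=1. Hits: 1.
Stack B: need g' = 1⊕4 = 5. Options: 20−1→G=0, 20−2→G=2, 20−7→G=4, 20−8→G=3, 20−9→G=5. Hits: 1.
Stack C: need g' = 1⊕4 = 5. Options: 23−1→G=0, 23−2→G=2, 23−7→G=0, 23−8→G=3, 23−9→G=5. Hits: 1.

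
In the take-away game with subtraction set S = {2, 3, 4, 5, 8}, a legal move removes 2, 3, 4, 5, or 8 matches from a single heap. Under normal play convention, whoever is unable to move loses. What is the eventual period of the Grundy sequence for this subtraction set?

n :  0  1  2  3  4  5  6  7  8  9 10 11 12 13 14 15 16 17 18 19 20 21 22 23 24 25 26 27
G :  0  0  1  1  2  2  3  0  4  1  5  2  3  0  0  1  1  2  2  3  0  4  1  5  2  3  0  0
G(n+13) = G(n) holds for n = 0,…,7 (a full window of length max(S) = 8), so the sequence is purely periodic with period 13.

13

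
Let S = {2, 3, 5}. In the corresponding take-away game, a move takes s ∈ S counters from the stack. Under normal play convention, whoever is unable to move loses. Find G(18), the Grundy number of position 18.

G(0) = 0
G(1) = mex{} = 0
G(2) = mex{0} = 1
G(3) = mex{0,0} = 1
G(4) = mex{1,0} = 2
G(5) = mex{1,1,0} = 2
G(6) = mex{2,1,0} = 3
G(7) = mex{2,2,1} = 0
G(8) = mex{3,2,1} = 0
G(9) = mex{0,3,2} = 1
G(10) = mex{0,0,2} = 1
G(11) = mex{1,0,3} = 2
G(12) = mex{1,1,0} = 2
G(13) = mex{2,1,0} = 3
G(14) = mex{2,2,1} = 0
G(15) = mex{3,2,1} = 0
G(16) = mex{0,3,2} = 1
G(17) = mex{0,0,2} = 1
G(18) = mex{1,0,3} = 2

2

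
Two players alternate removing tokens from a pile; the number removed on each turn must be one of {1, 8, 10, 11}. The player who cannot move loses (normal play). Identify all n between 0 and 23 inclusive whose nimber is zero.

G(0) = 0
G(1) = mex{0} = 1
G(2) = mex{1} = 0
G(3) = mex{0} = 1
G(4) = mex{1} = 0
G(5) = mex{0} = 1
G(6) = mex{1} = 0
G(7) = mex{0} = 1
G(8) = mex{1,0} = 2
G(9) = mex{2,1} = 0
G(10) = mex{0,0,0} = 1
G(11) = mex{1,1,1,0} = 2
G(12) = mex{2,0,0,1} = 3
G(13) = mex{3,1,1,0} = 2
G(14) = mex{2,0,0,1} = 3
G(15) = mex{3,1,1,0} = 2
G(16) = mex{2,2,0,1} = 3
G(17) = mex{3,0,1,0} = 2
G(18) = mex{2,1,2,1} = 0
G(19) = mex{0,2,0,2} = 1
G(20) = mex{1,3,1,0} = 2
G(21) = mex{2,2,2,1} = 0
G(22) = mex{0,3,3,2} = 1
G(23) = mex{1,2,2,3} = 0
P-positions are exactly the n with G(n) = 0.

0, 2, 4, 6, 9, 18, 21, 23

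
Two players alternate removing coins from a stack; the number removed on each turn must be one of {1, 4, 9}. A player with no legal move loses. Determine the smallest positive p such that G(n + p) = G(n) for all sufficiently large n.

n :  0  1  2  3  4  5  6  7  8  9 10 11 12 13 14 15
G :  0  1  0  1  2  0  1  0  1  2  0  1  0  1  2  0
G(n+5) = G(n) holds for n = 0,…,8 (a full window of length max(S) = 9), so the sequence is purely periodic with period 5.

5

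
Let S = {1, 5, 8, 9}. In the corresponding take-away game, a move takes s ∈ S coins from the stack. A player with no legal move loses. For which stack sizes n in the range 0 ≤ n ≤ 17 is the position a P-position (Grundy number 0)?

G(0) = 0
G(1) = mex{0} = 1
G(2) = mex{1} = 0
G(3) = mex{0} = 1
G(4) = mex{1} = 0
G(5) = mex{0,0} = 1
G(6) = mex{1,1} = 0
G(7) = mex{0,0} = 1
G(8) = mex{1,1,0} = 2
G(9) = mex{2,0,1,0} = 3
G(10) = mex{3,1,0,1} = 2
G(11) = mex{2,0,1,0} = 3
G(12) = mex{3,1,0,1} = 2
G(13) = mex{2,2,1,0} = 3
G(14) = mex{3,3,0,1} = 2
G(15) = mex{2,2,1,0} = 3
G(16) = mex{3,3,2,1} = 0
G(17) = mex{0,2,3,2} = 1
P-positions are exactly the n with G(n) = 0.

0, 2, 4, 6, 16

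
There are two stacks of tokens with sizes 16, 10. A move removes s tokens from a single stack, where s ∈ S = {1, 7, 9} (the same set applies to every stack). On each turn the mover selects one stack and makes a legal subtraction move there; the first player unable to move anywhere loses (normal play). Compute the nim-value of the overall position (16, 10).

All stacks use S = {1, 7, 9}:
n :  0  1  2  3  4  5  6  7  8  9 10 11 12 13 14 15 16
G :  0  1  0  1  0  1  0  1  0  1  0  1  0  1  0  1  0
Stack A: G(16) = 0.
Stack B: G(10) = 0.
Combined Grundy value = 0 ⊕ 0 = 0.

0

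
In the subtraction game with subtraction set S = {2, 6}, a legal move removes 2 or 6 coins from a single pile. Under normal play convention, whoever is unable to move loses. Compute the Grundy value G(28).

G(0) = 0
G(1) = mex{} = 0
G(2) = mex{0} = 1
G(3) = mex{0} = 1
G(4) = mex{1} = 0
G(5) = mex{1} = 0
G(6) = mex{0,0} = 1
G(7) = mex{0,0} = 1
G(8) = mex{1,1} = 0
G(9) = mex{1,1} = 0
G(10) = mex{0,0} = 1
G(11) = mex{0,0} = 1
G(12) = mex{1,1} = 0
G(13) = mex{1,1} = 0
G(14) = mex{0,0} = 1
G(15) = mex{0,0} = 1
G(16) = mex{1,1} = 0
G(17) = mex{1,1} = 0
G(18) = mex{0,0} = 1
G(19) = mex{0,0} = 1
G(20) = mex{1,1} = 0
G(21) = mex{1,1} = 0
G(22) = mex{0,0} = 1
G(23) = mex{0,0} = 1
G(24) = mex{1,1} = 0
G(25) = mex{1,1} = 0
G(26) = mex{0,0} = 1
G(27) = mex{0,0} = 1
G(28) = mex{1,1} = 0

0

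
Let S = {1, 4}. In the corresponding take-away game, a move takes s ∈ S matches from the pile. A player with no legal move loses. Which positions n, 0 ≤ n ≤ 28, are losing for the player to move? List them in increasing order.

G(0) = 0
G(1) = mex{0} = 1
G(2) = mex{1} = 0
G(3) = mex{0} = 1
G(4) = mex{1,0} = 2
G(5) = mex{2,1} = 0
G(6) = mex{0,0} = 1
G(7) = mex{1,1} = 0
G(8) = mex{0,2} = 1
G(9) = mex{1,0} = 2
G(10) = mex{2,1} = 0
G(11) = mex{0,0} = 1
G(12) = mex{1,1} = 0
G(13) = mex{0,2} = 1
G(14) = mex{1,0} = 2
G(15) = mex{2,1} = 0
G(16) = mex{0,0} = 1
G(17) = mex{1,1} = 0
G(18) = mex{0,2} = 1
G(19) = mex{1,0} = 2
G(20) = mex{2,1} = 0
G(21) = mex{0,0} = 1
G(22) = mex{1,1} = 0
G(23) = mex{0,2} = 1
G(24) = mex{1,0} = 2
G(25) = mex{2,1} = 0
G(26) = mex{0,0} = 1
G(27) = mex{1,1} = 0
G(28) = mex{0,2} = 1
P-positions are exactly the n with G(n) = 0.

0, 2, 5, 7, 10, 12, 15, 17, 20, 22, 25, 27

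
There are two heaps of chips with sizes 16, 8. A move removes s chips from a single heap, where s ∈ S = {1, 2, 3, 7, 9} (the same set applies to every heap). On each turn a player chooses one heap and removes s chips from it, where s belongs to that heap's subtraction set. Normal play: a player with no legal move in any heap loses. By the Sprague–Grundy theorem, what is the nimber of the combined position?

All heaps use S = {1, 2, 3, 7, 9}:
n :  0  1  2  3  4  5  6  7  8  9 10 11 12 13 14 15 16
G :  0  1  2  3  0  1  2  3  0  1  2  3  0  1  2  3  0
Heap A: G(16) = 0.
Heap B: G(8) = 0.
Combined Grundy value = 0 ⊕ 0 = 0.

0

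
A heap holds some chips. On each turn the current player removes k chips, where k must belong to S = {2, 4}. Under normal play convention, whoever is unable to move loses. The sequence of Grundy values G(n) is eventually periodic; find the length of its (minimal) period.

6

G(0) = 0
G(1) = mex{} = 0
G(2) = mex{0} = 1
G(3) = mex{0} = 1
G(4) = mex{1,0} = 2
G(5) = mex{1,0} = 2
G(6) = mex{2,1} = 0
G(7) = mex{2,1} = 0
G(8) = mex{0,2} = 1
G(9) = mex{0,2} = 1
G(10) = mex{1,0} = 2
G(11) = mex{1,0} = 2
G(12) = mex{2,1} = 0
G(13) = mex{2,1} = 0
G(14) = mex{0,2} = 1
G(n+6) = G(n) holds for n = 0,…,3 (a full window of length max(S) = 4), so the sequence is purely periodic with period 6.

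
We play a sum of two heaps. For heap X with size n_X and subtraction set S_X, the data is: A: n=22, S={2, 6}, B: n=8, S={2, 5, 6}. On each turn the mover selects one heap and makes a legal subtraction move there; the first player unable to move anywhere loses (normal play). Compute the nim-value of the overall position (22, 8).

1

Heap A, S = {2, 6}:
n :  0  1  2  3  4  5  6  7  8  9 10 11 12 13 14 15 16 17 18 19 20 21 22
G :  0  0  1  1  0  0  1  1  0  0  1  1  0  0  1  1  0  0  1  1  0  0  1
G_A(22) = 1.
Heap B, S = {2, 5, 6}:
n : 0 1 2 3 4 5 6 7 8
G : 0 0 1 1 0 2 1 3 0
G_B(8) = 0.
Combined Grundy value = 1 ⊕ 0 = 1.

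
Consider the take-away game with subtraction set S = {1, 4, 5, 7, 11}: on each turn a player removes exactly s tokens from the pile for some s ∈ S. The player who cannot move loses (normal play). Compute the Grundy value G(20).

2

n :  0  1  2  3  4  5  6  7  8  9 10 11 12 13 14 15 16 17 18 19 20
G :  0  1  0  1  2  3  2  3  0  1  0  1  2  3  2  3  0  1  0  1  2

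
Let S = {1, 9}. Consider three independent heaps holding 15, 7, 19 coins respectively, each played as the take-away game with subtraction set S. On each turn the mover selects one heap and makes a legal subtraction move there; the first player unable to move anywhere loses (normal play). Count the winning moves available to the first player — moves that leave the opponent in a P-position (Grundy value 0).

All heaps use S = {1, 9}:
n :  0  1  2  3  4  5  6  7  8  9 10 11 12 13 14 15 16 17 18 19
G :  0  1  0  1  0  1  0  1  0  1  0  1  0  1  0  1  0  1  0  1
Heap A: G(15) = 1.
Heap B: G(7) = 1.
Heap C: G(19) = 1.
Combined Grundy value = 1 ⊕ 1 ⊕ 1 = 1.
A winning move leaves total XOR = 0, i.e. changes one component's Grundy value g to g ⊕ X where X is the current total.
Heap A: need g' = 1⊕1 = 0. Options: 15−1→G=0, 15−9→G=0. Hits: 2.
Heap B: need g' = 1⊕1 = 0. Options: 7−1→G=0. Hits: 1.
Heap C: need g' = 1⊕1 = 0. Options: 19−1→G=0, 19−9→G=0. Hits: 2.

5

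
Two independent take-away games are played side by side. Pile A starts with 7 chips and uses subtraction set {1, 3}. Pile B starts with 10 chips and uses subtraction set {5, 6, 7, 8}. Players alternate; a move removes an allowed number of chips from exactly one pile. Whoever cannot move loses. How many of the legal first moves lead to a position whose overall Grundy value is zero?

1

Pile A, S = {1, 3}:
n : 0 1 2 3 4 5 6 7
G : 0 1 0 1 0 1 0 1
G_A(7) = 1.
Pile B, S = {5, 6, 7, 8}:
G(0) = 0
G(1) = mex{} = 0
G(2) = mex{} = 0
G(3) = mex{} = 0
G(4) = mex{} = 0
G(5) = mex{0} = 1
G(6) = mex{0,0} = 1
G(7) = mex{0,0,0} = 1
G(8) = mex{0,0,0,0} = 1
G(9) = mex{0,0,0,0} = 1
G(10) = mex{1,0,0,0} = 2
G_B(10) = 2.
Combined Grundy value = 1 ⊕ 2 = 3.
A winning move leaves total XOR = 0, i.e. changes one component's Grundy value g to g ⊕ X where X is the current total.
Pile A: need g' = 1⊕3 = 2. Options: 7−1→G=0, 7−3→G=0. Hits: 0.
Pile B: need g' = 2⊕3 = 1. Options: 10−5→G=1, 10−6→G=0, 10−7→G=0, 10−8→G=0. Hits: 1.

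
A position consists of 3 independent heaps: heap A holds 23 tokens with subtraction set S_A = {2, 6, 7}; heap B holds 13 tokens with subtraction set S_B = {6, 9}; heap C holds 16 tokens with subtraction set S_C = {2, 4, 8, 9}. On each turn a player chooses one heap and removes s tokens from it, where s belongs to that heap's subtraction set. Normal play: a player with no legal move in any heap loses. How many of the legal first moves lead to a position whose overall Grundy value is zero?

4

Heap A, S = {2, 6, 7}:
n :  0  1  2  3  4  5  6  7  8  9 10 11 12 13 14 15 16 17 18 19 20 21 22 23
G :  0  0  1  1  0  0  1  1  2  0  3  1  2  0  0  1  1  0  0  1  1  2  0  3
G_A(23) = 3.
Heap B, S = {6, 9}:
G(0) = 0
G(1) = mex{} = 0
G(2) = mex{} = 0
G(3) = mex{} = 0
G(4) = mex{} = 0
G(5) = mex{} = 0
G(6) = mex{0} = 1
G(7) = mex{0} = 1
G(8) = mex{0} = 1
G(9) = mex{0,0} = 1
G(10) = mex{0,0} = 1
G(11) = mex{0,0} = 1
G(12) = mex{1,0} = 2
G(13) = mex{1,0} = 2
G_B(13) = 2.
Heap C, S = {2, 4, 8, 9}:
G(0) = 0
G(1) = mex{} = 0
G(2) = mex{0} = 1
G(3) = mex{0} = 1
G(4) = mex{1,0} = 2
G(5) = mex{1,0} = 2
G(6) = mex{2,1} = 0
G(7) = mex{2,1} = 0
G(8) = mex{0,2,0} = 1
G(9) = mex{0,2,0,0} = 1
G(10) = mex{1,0,1,0} = 2
G(11) = mex{1,0,1,1} = 2
G(12) = mex{2,1,2,1} = 0
G(13) = mex{2,1,2,2} = 0
G(14) = mex{0,2,0,2} = 1
G(15) = mex{0,2,0,0} = 1
G(16) = mex{1,0,1,0} = 2
G_C(16) = 2.
Combined Grundy value = 3 ⊕ 2 ⊕ 2 = 3.
A winning move leaves total XOR = 0, i.e. changes one component's Grundy value g to g ⊕ X where X is the current total.
Heap A: need g' = 3⊕3 = 0. Options: 23−2→G=2, 23−6→G=0, 23−7→G=1. Hits: 1.
Heap B: need g' = 2⊕3 = 1. Options: 13−6→G=1, 13−9→G=0. Hits: 1.
Heap C: need g' = 2⊕3 = 1. Options: 16−2→G=1, 16−4→G=0, 16−8→G=1, 16−9→G=0. Hits: 2.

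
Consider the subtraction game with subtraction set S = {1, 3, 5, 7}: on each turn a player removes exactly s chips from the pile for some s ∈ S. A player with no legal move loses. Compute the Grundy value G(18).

0

n :  0  1  2  3  4  5  6  7  8  9 10 11 12 13 14 15 16 17 18
G :  0  1  0  1  0  1  0  1  0  1  0  1  0  1  0  1  0  1  0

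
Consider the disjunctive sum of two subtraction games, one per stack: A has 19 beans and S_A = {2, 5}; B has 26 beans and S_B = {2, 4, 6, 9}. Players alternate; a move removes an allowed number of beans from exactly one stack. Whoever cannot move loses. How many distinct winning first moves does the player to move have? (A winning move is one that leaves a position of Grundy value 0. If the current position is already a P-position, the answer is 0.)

Stack A, S = {2, 5}:
n :  0  1  2  3  4  5  6  7  8  9 10 11 12 13 14 15 16 17 18 19
G :  0  0  1  1  0  2  1  0  0  1  1  0  2  1  0  0  1  1  0  2
G_A(19) = 2.
Stack B, S = {2, 4, 6, 9}:
n :  0  1  2  3  4  5  6  7  8  9 10 11 12 13 14 15 16 17 18 19 20 21 22 23 24 25 26
G :  0  0  1  1  2  2  3  3  0  4  1  0  2  1  3  2  0  3  1  0  2  1  3  2  0  3  1
G_B(26) = 1.
Combined Grundy value = 2 ⊕ 1 = 3.
A winning move leaves total XOR = 0, i.e. changes one component's Grundy value g to g ⊕ X where X is the current total.
Stack A: need g' = 2⊕3 = 1. Options: 19−2→G=1, 19−5→G=0. Hits: 1.
Stack B: need g' = 1⊕3 = 2. Options: 26−2→G=0, 26−4→G=3, 26−6→G=2, 26−9→G=3. Hits: 1.

2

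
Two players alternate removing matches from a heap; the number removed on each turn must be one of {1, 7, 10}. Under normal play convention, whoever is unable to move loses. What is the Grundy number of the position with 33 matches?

G(0) = 0
G(1) = mex{0} = 1
G(2) = mex{1} = 0
G(3) = mex{0} = 1
G(4) = mex{1} = 0
G(5) = mex{0} = 1
G(6) = mex{1} = 0
G(7) = mex{0,0} = 1
G(8) = mex{1,1} = 0
G(9) = mex{0,0} = 1
G(10) = mex{1,1,0} = 2
G(11) = mex{2,0,1} = 3
G(12) = mex{3,1,0} = 2
G(13) = mex{2,0,1} = 3
G(14) = mex{3,1,0} = 2
G(15) = mex{2,0,1} = 3
G(16) = mex{3,1,0} = 2
G(17) = mex{2,2,1} = 0
G(18) = mex{0,3,0} = 1
G(19) = mex{1,2,1} = 0
G(20) = mex{0,3,2} = 1
G(21) = mex{1,2,3} = 0
G(22) = mex{0,3,2} = 1
G(23) = mex{1,2,3} = 0
G(24) = mex{0,0,2} = 1
G(25) = mex{1,1,3} = 0
G(26) = mex{0,0,2} = 1
G(27) = mex{1,1,0} = 2
G(28) = mex{2,0,1} = 3
G(29) = mex{3,1,0} = 2
G(30) = mex{2,0,1} = 3
G(31) = mex{3,1,0} = 2
G(32) = mex{2,0,1} = 3
G(33) = mex{3,1,0} = 2

2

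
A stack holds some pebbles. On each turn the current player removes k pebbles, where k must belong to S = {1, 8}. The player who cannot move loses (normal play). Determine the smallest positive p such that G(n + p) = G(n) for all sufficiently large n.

9

G(0) = 0
G(1) = mex{0} = 1
G(2) = mex{1} = 0
G(3) = mex{0} = 1
G(4) = mex{1} = 0
G(5) = mex{0} = 1
G(6) = mex{1} = 0
G(7) = mex{0} = 1
G(8) = mex{1,0} = 2
G(9) = mex{2,1} = 0
G(10) = mex{0,0} = 1
G(11) = mex{1,1} = 0
G(12) = mex{0,0} = 1
G(13) = mex{1,1} = 0
G(14) = mex{0,0} = 1
G(15) = mex{1,1} = 0
G(16) = mex{0,2} = 1
G(17) = mex{1,0} = 2
G(18) = mex{2,1} = 0
G(19) = mex{0,0} = 1
G(n+9) = G(n) holds for n = 0,…,7 (a full window of length max(S) = 8), so the sequence is purely periodic with period 9.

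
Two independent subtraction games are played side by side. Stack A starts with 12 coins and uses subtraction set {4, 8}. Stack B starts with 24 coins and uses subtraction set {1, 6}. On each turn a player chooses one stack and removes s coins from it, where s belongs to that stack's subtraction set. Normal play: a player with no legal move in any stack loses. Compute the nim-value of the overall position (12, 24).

Stack A, S = {4, 8}:
n :  0  1  2  3  4  5  6  7  8  9 10 11 12
G :  0  0  0  0  1  1  1  1  2  2  2  2  0
G_A(12) = 0.
Stack B, S = {1, 6}:
G(0) = 0
G(1) = mex{0} = 1
G(2) = mex{1} = 0
G(3) = mex{0} = 1
G(4) = mex{1} = 0
G(5) = mex{0} = 1
G(6) = mex{1,0} = 2
G(7) = mex{2,1} = 0
G(8) = mex{0,0} = 1
G(9) = mex{1,1} = 0
G(10) = mex{0,0} = 1
G(11) = mex{1,1} = 0
G(12) = mex{0,2} = 1
G(13) = mex{1,0} = 2
G(14) = mex{2,1} = 0
G(15) = mex{0,0} = 1
G(16) = mex{1,1} = 0
G(17) = mex{0,0} = 1
G(18) = mex{1,1} = 0
G(19) = mex{0,2} = 1
G(20) = mex{1,0} = 2
G(21) = mex{2,1} = 0
G(22) = mex{0,0} = 1
G(23) = mex{1,1} = 0
G(24) = mex{0,0} = 1
G_B(24) = 1.
Combined Grundy value = 0 ⊕ 1 = 1.

1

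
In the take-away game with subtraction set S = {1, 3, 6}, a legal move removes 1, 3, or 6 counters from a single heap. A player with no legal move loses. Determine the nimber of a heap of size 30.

1

n :  0  1  2  3  4  5  6  7  8  9 10 11 12 13 14 15 16 17 18 19 20 21 22 23 24 25 26 27 28 29 30
G :  0  1  0  1  0  1  2  3  2  0  1  0  1  0  1  2  3  2  0  1  0  1  0  1  2  3  2  0  1  0  1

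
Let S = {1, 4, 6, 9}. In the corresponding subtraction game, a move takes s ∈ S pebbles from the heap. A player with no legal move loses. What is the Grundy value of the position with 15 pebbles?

0

n :  0  1  2  3  4  5  6  7  8  9 10 11 12 13 14 15
G :  0  1  0  1  2  0  1  0  1  2  0  1  0  1  2  0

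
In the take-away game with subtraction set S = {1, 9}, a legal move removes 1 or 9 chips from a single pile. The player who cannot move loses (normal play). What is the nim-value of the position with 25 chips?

G(0) = 0
G(1) = mex{0} = 1
G(2) = mex{1} = 0
G(3) = mex{0} = 1
G(4) = mex{1} = 0
G(5) = mex{0} = 1
G(6) = mex{1} = 0
G(7) = mex{0} = 1
G(8) = mex{1} = 0
G(9) = mex{0,0} = 1
G(10) = mex{1,1} = 0
G(11) = mex{0,0} = 1
G(12) = mex{1,1} = 0
G(13) = mex{0,0} = 1
G(14) = mex{1,1} = 0
G(15) = mex{0,0} = 1
G(16) = mex{1,1} = 0
G(17) = mex{0,0} = 1
G(18) = mex{1,1} = 0
G(19) = mex{0,0} = 1
G(20) = mex{1,1} = 0
G(21) = mex{0,0} = 1
G(22) = mex{1,1} = 0
G(23) = mex{0,0} = 1
G(24) = mex{1,1} = 0
G(25) = mex{0,0} = 1

1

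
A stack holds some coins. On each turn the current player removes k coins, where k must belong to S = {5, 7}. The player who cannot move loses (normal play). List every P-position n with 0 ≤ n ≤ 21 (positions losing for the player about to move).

n :  0  1  2  3  4  5  6  7  8  9 10 11 12 13 14 15 16 17 18 19 20 21
G :  0  0  0  0  0  1  1  1  1  1  2  2  0  0  0  0  0  1  1  1  1  1
P-positions are exactly the n with G(n) = 0.

0, 1, 2, 3, 4, 12, 13, 14, 15, 16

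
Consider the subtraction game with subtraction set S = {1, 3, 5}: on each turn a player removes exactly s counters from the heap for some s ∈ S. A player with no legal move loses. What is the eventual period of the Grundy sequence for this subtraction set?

2

G(0) = 0
G(1) = mex{0} = 1
G(2) = mex{1} = 0
G(3) = mex{0,0} = 1
G(4) = mex{1,1} = 0
G(5) = mex{0,0,0} = 1
G(6) = mex{1,1,1} = 0
G(7) = mex{0,0,0} = 1
G(8) = mex{1,1,1} = 0
G(9) = mex{0,0,0} = 1
G(10) = mex{1,1,1} = 0
G(11) = mex{0,0,0} = 1
G(12) = mex{1,1,1} = 0
G(13) = mex{0,0,0} = 1
G(14) = mex{1,1,1} = 0
G(n+2) = G(n) holds for n = 0,…,4 (a full window of length max(S) = 5), so the sequence is purely periodic with period 2.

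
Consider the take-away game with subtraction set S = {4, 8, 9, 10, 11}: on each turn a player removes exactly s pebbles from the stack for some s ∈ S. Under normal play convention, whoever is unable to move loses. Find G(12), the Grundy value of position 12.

G(0) = 0
G(1) = mex{} = 0
G(2) = mex{} = 0
G(3) = mex{} = 0
G(4) = mex{0} = 1
G(5) = mex{0} = 1
G(6) = mex{0} = 1
G(7) = mex{0} = 1
G(8) = mex{1,0} = 2
G(9) = mex{1,0,0} = 2
G(10) = mex{1,0,0,0} = 2
G(11) = mex{1,0,0,0,0} = 2
G(12) = mex{2,1,0,0,0} = 3

3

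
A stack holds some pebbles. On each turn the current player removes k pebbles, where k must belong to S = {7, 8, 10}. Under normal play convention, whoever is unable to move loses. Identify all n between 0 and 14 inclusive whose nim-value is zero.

G(0) = 0
G(1) = mex{} = 0
G(2) = mex{} = 0
G(3) = mex{} = 0
G(4) = mex{} = 0
G(5) = mex{} = 0
G(6) = mex{} = 0
G(7) = mex{0} = 1
G(8) = mex{0,0} = 1
G(9) = mex{0,0} = 1
G(10) = mex{0,0,0} = 1
G(11) = mex{0,0,0} = 1
G(12) = mex{0,0,0} = 1
G(13) = mex{0,0,0} = 1
G(14) = mex{1,0,0} = 2
P-positions are exactly the n with G(n) = 0.

0, 1, 2, 3, 4, 5, 6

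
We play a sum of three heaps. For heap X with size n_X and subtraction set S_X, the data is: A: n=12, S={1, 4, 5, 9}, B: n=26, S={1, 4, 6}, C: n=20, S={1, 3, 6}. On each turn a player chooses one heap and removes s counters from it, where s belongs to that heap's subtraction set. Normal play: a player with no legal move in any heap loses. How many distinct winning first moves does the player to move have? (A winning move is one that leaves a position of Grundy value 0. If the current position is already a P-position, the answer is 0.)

Heap A, S = {1, 4, 5, 9}:
G(0) = 0
G(1) = mex{0} = 1
G(2) = mex{1} = 0
G(3) = mex{0} = 1
G(4) = mex{1,0} = 2
G(5) = mex{2,1,0} = 3
G(6) = mex{3,0,1} = 2
G(7) = mex{2,1,0} = 3
G(8) = mex{3,2,1} = 0
G(9) = mex{0,3,2,0} = 1
G(10) = mex{1,2,3,1} = 0
G(11) = mex{0,3,2,0} = 1
G(12) = mex{1,0,3,1} = 2
G_A(12) = 2.
Heap B, S = {1, 4, 6}:
n :  0  1  2  3  4  5  6  7  8  9 10 11 12 13 14 15 16 17 18 19 20 21 22 23 24 25 26
G :  0  1  0  1  2  0  1  0  1  2  0  1  0  1  2  0  1  0  1  2  0  1  0  1  2  0  1
G_B(26) = 1.
Heap C, S = {1, 3, 6}:
n :  0  1  2  3  4  5  6  7  8  9 10 11 12 13 14 15 16 17 18 19 20
G :  0  1  0  1  0  1  2  3  2  0  1  0  1  0  1  2  3  2  0  1  0
G_C(20) = 0.
Combined Grundy value = 2 ⊕ 1 ⊕ 0 = 3.
A winning move leaves total XOR = 0, i.e. changes one component's Grundy value g to g ⊕ X where X is the current total.
Heap A: need g' = 2⊕3 = 1. Options: 12−1→G=1, 12−4→G=0, 12−5→G=3, 12−9→G=1. Hits: 2.
Heap B: need g' = 1⊕3 = 2. Options: 26−1→G=0, 26−4→G=0, 26−6→G=0. Hits: 0.
Heap C: need g' = 0⊕3 = 3. Options: 20−1→G=1, 20−3→G=2, 20−6→G=1. Hits: 0.

2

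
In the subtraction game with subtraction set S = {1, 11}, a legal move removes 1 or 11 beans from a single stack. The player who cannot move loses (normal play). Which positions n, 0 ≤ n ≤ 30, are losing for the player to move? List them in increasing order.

n :  0  1  2  3  4  5  6  7  8  9 10 11 12 13 14 15 16 17 18 19 20 21 22 23 24 25 26 27 28 29 30
G :  0  1  0  1  0  1  0  1  0  1  0  1  0  1  0  1  0  1  0  1  0  1  0  1  0  1  0  1  0  1  0
P-positions are exactly the n with G(n) = 0.

0, 2, 4, 6, 8, 10, 12, 14, 16, 18, 20, 22, 24, 26, 28, 30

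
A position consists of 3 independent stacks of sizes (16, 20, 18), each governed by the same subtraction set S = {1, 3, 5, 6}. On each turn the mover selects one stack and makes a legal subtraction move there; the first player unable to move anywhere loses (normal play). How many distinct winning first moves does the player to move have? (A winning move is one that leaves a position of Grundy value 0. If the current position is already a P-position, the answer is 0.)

All stacks use S = {1, 3, 5, 6}:
n :  0  1  2  3  4  5  6  7  8  9 10 11 12 13 14 15 16 17 18 19 20
G :  0  1  0  1  0  1  2  3  2  3  2  0  1  0  1  0  1  2  3  2  3
Stack A: G(16) = 1.
Stack B: G(20) = 3.
Stack C: G(18) = 3.
Combined Grundy value = 1 ⊕ 3 ⊕ 3 = 1.
A winning move leaves total XOR = 0, i.e. changes one component's Grundy value g to g ⊕ X where X is the current total.
Stack A: need g' = 1⊕1 = 0. Options: 16−1→G=0, 16−3→G=0, 16−5→G=0, 16−6→G=2. Hits: 3.
Stack B: need g' = 3⊕1 = 2. Options: 20−1→G=2, 20−3→G=2, 20−5→G=0, 20−6→G=1. Hits: 2.
Stack C: need g' = 3⊕1 = 2. Options: 18−1→G=2, 18−3→G=0, 18−5→G=0, 18−6→G=1. Hits: 1.

6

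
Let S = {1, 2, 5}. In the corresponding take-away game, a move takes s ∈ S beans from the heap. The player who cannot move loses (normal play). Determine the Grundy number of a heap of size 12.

0

n :  0  1  2  3  4  5  6  7  8  9 10 11 12
G :  0  1  2  0  1  2  0  1  2  0  1  2  0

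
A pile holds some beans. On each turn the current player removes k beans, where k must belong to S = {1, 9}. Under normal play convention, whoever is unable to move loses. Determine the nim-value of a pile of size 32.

0

G(0) = 0
G(1) = mex{0} = 1
G(2) = mex{1} = 0
G(3) = mex{0} = 1
G(4) = mex{1} = 0
G(5) = mex{0} = 1
G(6) = mex{1} = 0
G(7) = mex{0} = 1
G(8) = mex{1} = 0
G(9) = mex{0,0} = 1
G(10) = mex{1,1} = 0
G(11) = mex{0,0} = 1
G(12) = mex{1,1} = 0
G(13) = mex{0,0} = 1
G(14) = mex{1,1} = 0
G(15) = mex{0,0} = 1
G(16) = mex{1,1} = 0
G(17) = mex{0,0} = 1
G(18) = mex{1,1} = 0
G(19) = mex{0,0} = 1
G(20) = mex{1,1} = 0
G(21) = mex{0,0} = 1
G(22) = mex{1,1} = 0
G(23) = mex{0,0} = 1
G(24) = mex{1,1} = 0
G(25) = mex{0,0} = 1
G(26) = mex{1,1} = 0
G(27) = mex{0,0} = 1
G(28) = mex{1,1} = 0
G(29) = mex{0,0} = 1
G(30) = mex{1,1} = 0
G(31) = mex{0,0} = 1
G(32) = mex{1,1} = 0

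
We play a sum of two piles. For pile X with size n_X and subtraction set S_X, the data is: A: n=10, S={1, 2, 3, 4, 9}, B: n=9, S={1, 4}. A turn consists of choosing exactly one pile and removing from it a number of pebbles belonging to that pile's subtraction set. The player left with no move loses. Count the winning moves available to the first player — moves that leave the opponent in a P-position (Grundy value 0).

2

Pile A, S = {1, 2, 3, 4, 9}:
n :  0  1  2  3  4  5  6  7  8  9 10
G :  0  1  2  3  4  0  1  2  3  4  0
G_A(10) = 0.
Pile B, S = {1, 4}:
G(0) = 0
G(1) = mex{0} = 1
G(2) = mex{1} = 0
G(3) = mex{0} = 1
G(4) = mex{1,0} = 2
G(5) = mex{2,1} = 0
G(6) = mex{0,0} = 1
G(7) = mex{1,1} = 0
G(8) = mex{0,2} = 1
G(9) = mex{1,0} = 2
G_B(9) = 2.
Combined Grundy value = 0 ⊕ 2 = 2.
A winning move leaves total XOR = 0, i.e. changes one component's Grundy value g to g ⊕ X where X is the current total.
Pile A: need g' = 0⊕2 = 2. Options: 10−1→G=4, 10−2→G=3, 10−3→G=2, 10−4→G=1, 10−9→G=1. Hits: 1.
Pile B: need g' = 2⊕2 = 0. Options: 9−1→G=1, 9−4→G=0. Hits: 1.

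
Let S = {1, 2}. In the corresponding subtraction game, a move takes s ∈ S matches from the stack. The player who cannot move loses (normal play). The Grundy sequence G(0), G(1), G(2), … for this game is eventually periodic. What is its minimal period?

3

G(0) = 0
G(1) = mex{0} = 1
G(2) = mex{1,0} = 2
G(3) = mex{2,1} = 0
G(4) = mex{0,2} = 1
G(5) = mex{1,0} = 2
G(6) = mex{2,1} = 0
G(7) = mex{0,2} = 1
G(8) = mex{1,0} = 2
G(9) = mex{2,1} = 0
G(10) = mex{0,2} = 1
G(11) = mex{1,0} = 2
G(12) = mex{2,1} = 0
G(13) = mex{0,2} = 1
G(14) = mex{1,0} = 2
G(n+3) = G(n) holds for n = 0,…,1 (a full window of length max(S) = 2), so the sequence is purely periodic with period 3.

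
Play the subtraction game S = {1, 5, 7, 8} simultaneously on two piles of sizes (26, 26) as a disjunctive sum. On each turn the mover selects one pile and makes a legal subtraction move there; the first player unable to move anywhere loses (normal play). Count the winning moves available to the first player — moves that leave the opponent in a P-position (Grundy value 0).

0

All piles use S = {1, 5, 7, 8}:
G(0) = 0
G(1) = mex{0} = 1
G(2) = mex{1} = 0
G(3) = mex{0} = 1
G(4) = mex{1} = 0
G(5) = mex{0,0} = 1
G(6) = mex{1,1} = 0
G(7) = mex{0,0,0} = 1
G(8) = mex{1,1,1,0} = 2
G(9) = mex{2,0,0,1} = 3
G(10) = mex{3,1,1,0} = 2
G(11) = mex{2,0,0,1} = 3
G(12) = mex{3,1,1,0} = 2
G(13) = mex{2,2,0,1} = 3
G(14) = mex{3,3,1,0} = 2
G(15) = mex{2,2,2,1} = 0
G(16) = mex{0,3,3,2} = 1
G(17) = mex{1,2,2,3} = 0
G(18) = mex{0,3,3,2} = 1
G(19) = mex{1,2,2,3} = 0
G(20) = mex{0,0,3,2} = 1
G(21) = mex{1,1,2,3} = 0
G(22) = mex{0,0,0,2} = 1
G(23) = mex{1,1,1,0} = 2
G(24) = mex{2,0,0,1} = 3
G(25) = mex{3,1,1,0} = 2
G(26) = mex{2,0,0,1} = 3
Pile A: G(26) = 3.
Pile B: G(26) = 3.
Combined Grundy value = 3 ⊕ 3 = 0.
A winning move leaves total XOR = 0, i.e. changes one component's Grundy value g to g ⊕ X where X is the current total.
Pile A: target g' = 3⊕0 = 3, but every legal move changes the Grundy value (mex property), so 0 moves.
Pile B: target g' = 3⊕0 = 3, but every legal move changes the Grundy value (mex property), so 0 moves.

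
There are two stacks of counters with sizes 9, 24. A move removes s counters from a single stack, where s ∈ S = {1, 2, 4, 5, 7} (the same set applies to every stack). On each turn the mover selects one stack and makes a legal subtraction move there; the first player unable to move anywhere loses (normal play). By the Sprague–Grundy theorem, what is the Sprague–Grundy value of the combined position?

All stacks use S = {1, 2, 4, 5, 7}:
n :  0  1  2  3  4  5  6  7  8  9 10 11 12 13 14 15 16 17 18 19 20 21 22 23 24
G :  0  1  2  0  1  2  0  1  2  0  1  2  0  1  2  0  1  2  0  1  2  0  1  2  0
Stack A: G(9) = 0.
Stack B: G(24) = 0.
Combined Grundy value = 0 ⊕ 0 = 0.

0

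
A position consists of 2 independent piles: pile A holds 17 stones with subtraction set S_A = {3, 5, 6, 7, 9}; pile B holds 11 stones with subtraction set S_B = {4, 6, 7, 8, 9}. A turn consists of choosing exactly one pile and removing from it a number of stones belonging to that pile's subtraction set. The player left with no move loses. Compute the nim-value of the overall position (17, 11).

3

Pile A, S = {3, 5, 6, 7, 9}:
G(0) = 0
G(1) = mex{} = 0
G(2) = mex{} = 0
G(3) = mex{0} = 1
G(4) = mex{0} = 1
G(5) = mex{0,0} = 1
G(6) = mex{1,0,0} = 2
G(7) = mex{1,0,0,0} = 2
G(8) = mex{1,1,0,0} = 2
G(9) = mex{2,1,1,0,0} = 3
G(10) = mex{2,1,1,1,0} = 3
G(11) = mex{2,2,1,1,0} = 3
G(12) = mex{3,2,2,1,1} = 0
G(13) = mex{3,2,2,2,1} = 0
G(14) = mex{3,3,2,2,1} = 0
G(15) = mex{0,3,3,2,2} = 1
G(16) = mex{0,3,3,3,2} = 1
G(17) = mex{0,0,3,3,2} = 1
G_A(17) = 1.
Pile B, S = {4, 6, 7, 8, 9}:
G(0) = 0
G(1) = mex{} = 0
G(2) = mex{} = 0
G(3) = mex{} = 0
G(4) = mex{0} = 1
G(5) = mex{0} = 1
G(6) = mex{0,0} = 1
G(7) = mex{0,0,0} = 1
G(8) = mex{1,0,0,0} = 2
G(9) = mex{1,0,0,0,0} = 2
G(10) = mex{1,1,0,0,0} = 2
G(11) = mex{1,1,1,0,0} = 2
G_B(11) = 2.
Combined Grundy value = 1 ⊕ 2 = 3.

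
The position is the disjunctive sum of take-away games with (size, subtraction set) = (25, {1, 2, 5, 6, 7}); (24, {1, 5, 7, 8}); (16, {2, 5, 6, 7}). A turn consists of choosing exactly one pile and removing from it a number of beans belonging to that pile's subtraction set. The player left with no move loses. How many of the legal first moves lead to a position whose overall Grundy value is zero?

Pile A, S = {1, 2, 5, 6, 7}:
n :  0  1  2  3  4  5  6  7  8  9 10 11 12 13 14 15 16 17 18 19 20 21 22 23 24 25
G :  0  1  2  0  1  2  3  4  5  3  4  0  1  2  0  1  2  3  4  5  3  4  0  1  2  0
G_A(25) = 0.
Pile B, S = {1, 5, 7, 8}:
G(0) = 0
G(1) = mex{0} = 1
G(2) = mex{1} = 0
G(3) = mex{0} = 1
G(4) = mex{1} = 0
G(5) = mex{0,0} = 1
G(6) = mex{1,1} = 0
G(7) = mex{0,0,0} = 1
G(8) = mex{1,1,1,0} = 2
G(9) = mex{2,0,0,1} = 3
G(10) = mex{3,1,1,0} = 2
G(11) = mex{2,0,0,1} = 3
G(12) = mex{3,1,1,0} = 2
G(13) = mex{2,2,0,1} = 3
G(14) = mex{3,3,1,0} = 2
G(15) = mex{2,2,2,1} = 0
G(16) = mex{0,3,3,2} = 1
G(17) = mex{1,2,2,3} = 0
G(18) = mex{0,3,3,2} = 1
G(19) = mex{1,2,2,3} = 0
G(20) = mex{0,0,3,2} = 1
G(21) = mex{1,1,2,3} = 0
G(22) = mex{0,0,0,2} = 1
G(23) = mex{1,1,1,0} = 2
G(24) = mex{2,0,0,1} = 3
G_B(24) = 3.
Pile C, S = {2, 5, 6, 7}:
n :  0  1  2  3  4  5  6  7  8  9 10 11 12 13 14 15 16
G :  0  0  1  1  0  2  1  3  2  2  3  3  0  0  1  1  0
G_C(16) = 0.
Combined Grundy value = 0 ⊕ 3 ⊕ 0 = 3.
A winning move leaves total XOR = 0, i.e. changes one component's Grundy value g to g ⊕ X where X is the current total.
Pile A: need g' = 0⊕3 = 3. Options: 25−1→G=2, 25−2→G=1, 25−5→G=3, 25−6→G=5, 25−7→G=4. Hits: 1.
Pile B: need g' = 3⊕3 = 0. Options: 24−1→G=2, 24−5→G=0, 24−7→G=0, 24−8→G=1. Hits: 2.
Pile C: need g' = 0⊕3 = 3. Options: 16−2→G=1, 16−5→G=3, 16−6→G=3, 16−7→G=2. Hits: 2.

5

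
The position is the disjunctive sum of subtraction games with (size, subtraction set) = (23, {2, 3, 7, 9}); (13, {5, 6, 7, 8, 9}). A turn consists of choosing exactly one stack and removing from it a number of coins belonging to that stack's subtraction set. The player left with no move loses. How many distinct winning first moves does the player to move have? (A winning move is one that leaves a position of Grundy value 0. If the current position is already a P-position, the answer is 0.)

6

Stack A, S = {2, 3, 7, 9}:
G(0) = 0
G(1) = mex{} = 0
G(2) = mex{0} = 1
G(3) = mex{0,0} = 1
G(4) = mex{1,0} = 2
G(5) = mex{1,1} = 0
G(6) = mex{2,1} = 0
G(7) = mex{0,2,0} = 1
G(8) = mex{0,0,0} = 1
G(9) = mex{1,0,1,0} = 2
G(10) = mex{1,1,1,0} = 2
G(11) = mex{2,1,2,1} = 0
G(12) = mex{2,2,0,1} = 3
G(13) = mex{0,2,0,2} = 1
G(14) = mex{3,0,1,0} = 2
G(15) = mex{1,3,1,0} = 2
G(16) = mex{2,1,2,1} = 0
G(17) = mex{2,2,2,1} = 0
G(18) = mex{0,2,0,2} = 1
G(19) = mex{0,0,3,2} = 1
G(20) = mex{1,0,1,0} = 2
G(21) = mex{1,1,2,3} = 0
G(22) = mex{2,1,2,1} = 0
G(23) = mex{0,2,0,2} = 1
G_A(23) = 1.
Stack B, S = {5, 6, 7, 8, 9}:
n :  0  1  2  3  4  5  6  7  8  9 10 11 12 13
G :  0  0  0  0  0  1  1  1  1  1  2  2  2  2
G_B(13) = 2.
Combined Grundy value = 1 ⊕ 2 = 3.
A winning move leaves total XOR = 0, i.e. changes one component's Grundy value g to g ⊕ X where X is the current total.
Stack A: need g' = 1⊕3 = 2. Options: 23−2→G=0, 23−3→G=2, 23−7→G=0, 23−9→G=2. Hits: 2.
Stack B: need g' = 2⊕3 = 1. Options: 13−5→G=1, 13−6→G=1, 13−7→G=1, 13−8→G=1, 13−9→G=0. Hits: 4.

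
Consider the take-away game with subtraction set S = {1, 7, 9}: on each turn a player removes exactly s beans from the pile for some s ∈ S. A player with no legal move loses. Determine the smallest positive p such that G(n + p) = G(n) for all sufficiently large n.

G(0) = 0
G(1) = mex{0} = 1
G(2) = mex{1} = 0
G(3) = mex{0} = 1
G(4) = mex{1} = 0
G(5) = mex{0} = 1
G(6) = mex{1} = 0
G(7) = mex{0,0} = 1
G(8) = mex{1,1} = 0
G(9) = mex{0,0,0} = 1
G(10) = mex{1,1,1} = 0
G(11) = mex{0,0,0} = 1
G(12) = mex{1,1,1} = 0
G(13) = mex{0,0,0} = 1
G(14) = mex{1,1,1} = 0
G(n+2) = G(n) holds for n = 0,…,8 (a full window of length max(S) = 9), so the sequence is purely periodic with period 2.

2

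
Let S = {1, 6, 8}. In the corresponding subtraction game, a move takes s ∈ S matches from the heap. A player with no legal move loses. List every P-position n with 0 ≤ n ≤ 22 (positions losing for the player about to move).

0, 2, 4, 7, 9, 11, 14, 16, 18, 21

G(0) = 0
G(1) = mex{0} = 1
G(2) = mex{1} = 0
G(3) = mex{0} = 1
G(4) = mex{1} = 0
G(5) = mex{0} = 1
G(6) = mex{1,0} = 2
G(7) = mex{2,1} = 0
G(8) = mex{0,0,0} = 1
G(9) = mex{1,1,1} = 0
G(10) = mex{0,0,0} = 1
G(11) = mex{1,1,1} = 0
G(12) = mex{0,2,0} = 1
G(13) = mex{1,0,1} = 2
G(14) = mex{2,1,2} = 0
G(15) = mex{0,0,0} = 1
G(16) = mex{1,1,1} = 0
G(17) = mex{0,0,0} = 1
G(18) = mex{1,1,1} = 0
G(19) = mex{0,2,0} = 1
G(20) = mex{1,0,1} = 2
G(21) = mex{2,1,2} = 0
G(22) = mex{0,0,0} = 1
P-positions are exactly the n with G(n) = 0.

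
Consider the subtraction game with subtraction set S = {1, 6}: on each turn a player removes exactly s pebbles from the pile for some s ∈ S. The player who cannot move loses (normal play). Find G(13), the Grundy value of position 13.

n :  0  1  2  3  4  5  6  7  8  9 10 11 12 13
G :  0  1  0  1  0  1  2  0  1  0  1  0  1  2

2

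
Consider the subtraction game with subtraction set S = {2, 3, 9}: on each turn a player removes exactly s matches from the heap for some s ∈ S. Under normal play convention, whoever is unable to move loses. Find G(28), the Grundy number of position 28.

0

n :  0  1  2  3  4  5  6  7  8  9 10 11 12 13 14 15 16 17 18 19 20 21 22 23 24 25 26 27 28
G :  0  0  1  1  2  0  0  1  1  2  2  0  0  1  1  2  0  0  1  1  2  2  0  0  1  1  2  0  0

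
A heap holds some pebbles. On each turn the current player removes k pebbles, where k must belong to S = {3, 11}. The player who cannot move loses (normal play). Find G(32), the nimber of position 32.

G(0) = 0
G(1) = mex{} = 0
G(2) = mex{} = 0
G(3) = mex{0} = 1
G(4) = mex{0} = 1
G(5) = mex{0} = 1
G(6) = mex{1} = 0
G(7) = mex{1} = 0
G(8) = mex{1} = 0
G(9) = mex{0} = 1
G(10) = mex{0} = 1
G(11) = mex{0,0} = 1
G(12) = mex{1,0} = 2
G(13) = mex{1,0} = 2
G(14) = mex{1,1} = 0
G(15) = mex{2,1} = 0
G(16) = mex{2,1} = 0
G(17) = mex{0,0} = 1
G(18) = mex{0,0} = 1
G(19) = mex{0,0} = 1
G(20) = mex{1,1} = 0
G(21) = mex{1,1} = 0
G(22) = mex{1,1} = 0
G(23) = mex{0,2} = 1
G(24) = mex{0,2} = 1
G(25) = mex{0,0} = 1
G(26) = mex{1,0} = 2
G(27) = mex{1,0} = 2
G(28) = mex{1,1} = 0
G(29) = mex{2,1} = 0
G(30) = mex{2,1} = 0
G(31) = mex{0,0} = 1
G(32) = mex{0,0} = 1

1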